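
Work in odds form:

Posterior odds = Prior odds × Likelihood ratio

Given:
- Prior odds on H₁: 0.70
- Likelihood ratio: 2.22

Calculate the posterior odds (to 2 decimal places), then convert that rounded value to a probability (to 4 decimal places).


Step 1: Calculate posterior odds
Posterior odds = Prior odds × LR
               = 0.70 × 2.22
               = 1.55

Step 2: Convert to probability
P(H₁|E) = Posterior odds / (1 + Posterior odds)
       = 1.55 / (1 + 1.55)
       = 1.55 / 2.55
       = 0.6078

The evidence increased P(H₁) from 0.4118 to 0.6078.


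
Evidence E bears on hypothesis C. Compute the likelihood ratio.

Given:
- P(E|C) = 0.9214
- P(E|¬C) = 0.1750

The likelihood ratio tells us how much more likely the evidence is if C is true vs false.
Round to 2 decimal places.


Likelihood Ratio (LR) = P(E|C) / P(E|¬C)

LR = 0.9214 / 0.1750
   = 5.27

The evidence is 5.27 times more likely if C is true than if C is false.
Since LR > 1, the evidence supports C over ¬C.


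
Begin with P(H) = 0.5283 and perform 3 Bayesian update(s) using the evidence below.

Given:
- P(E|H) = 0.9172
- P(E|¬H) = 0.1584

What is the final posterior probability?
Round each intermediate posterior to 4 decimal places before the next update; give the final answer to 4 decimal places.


Sequential Bayesian updating:

Initial prior: P(H) = 0.5283

Update 1:
  P(E) = 0.9172 × 0.5283 + 0.1584 × 0.4717 = 0.48455676 + 0.07471728 = 0.55927404
  P(H|E) = 0.48455676 / 0.55927404 = 0.8664

Update 2:
  P(E) = 0.9172 × 0.8664 + 0.1584 × 0.1336 = 0.79466208 + 0.02116224 = 0.81582432
  P(H|E) = 0.79466208 / 0.81582432 = 0.9741

Update 3:
  P(E) = 0.9172 × 0.9741 + 0.1584 × 0.0259 = 0.89344452 + 0.00410256 = 0.89754708
  P(H|E) = 0.89344452 / 0.89754708 = 0.9954

Final posterior: 0.9954


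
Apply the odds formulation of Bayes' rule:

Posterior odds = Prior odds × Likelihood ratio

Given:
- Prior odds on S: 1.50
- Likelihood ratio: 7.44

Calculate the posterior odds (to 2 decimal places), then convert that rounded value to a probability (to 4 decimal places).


Step 1: Calculate posterior odds
Posterior odds = Prior odds × LR
               = 1.50 × 7.44
               = 11.16

Step 2: Convert to probability
P(S|E) = Posterior odds / (1 + Posterior odds)
       = 11.16 / (1 + 11.16)
       = 11.16 / 12.16
       = 0.9178

The evidence increased P(S) from 0.6000 to 0.9178.


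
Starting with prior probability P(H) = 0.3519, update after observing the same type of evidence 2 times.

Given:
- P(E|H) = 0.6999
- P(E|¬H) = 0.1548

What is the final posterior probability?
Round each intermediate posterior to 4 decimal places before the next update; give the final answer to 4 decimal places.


Sequential Bayesian updating:

Initial prior: P(H) = 0.3519

Update 1:
  P(E) = 0.6999 × 0.3519 + 0.1548 × 0.6481 = 0.24629481 + 0.10032588 = 0.34662069
  P(H|E) = 0.24629481 / 0.34662069 = 0.7106

Update 2:
  P(E) = 0.6999 × 0.7106 + 0.1548 × 0.2894 = 0.49734894 + 0.04479912 = 0.54214806
  P(H|E) = 0.49734894 / 0.54214806 = 0.9174

Final posterior: 0.9174


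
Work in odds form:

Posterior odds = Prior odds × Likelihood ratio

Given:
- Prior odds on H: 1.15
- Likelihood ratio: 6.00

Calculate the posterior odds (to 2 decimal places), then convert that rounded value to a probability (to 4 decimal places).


Step 1: Calculate posterior odds
Posterior odds = Prior odds × LR
               = 1.15 × 6.00
               = 6.90

Step 2: Convert to probability
P(H|E) = Posterior odds / (1 + Posterior odds)
       = 6.90 / (1 + 6.90)
       = 6.90 / 7.90
       = 0.8734

The evidence increased P(H) from 0.5349 to 0.8734.


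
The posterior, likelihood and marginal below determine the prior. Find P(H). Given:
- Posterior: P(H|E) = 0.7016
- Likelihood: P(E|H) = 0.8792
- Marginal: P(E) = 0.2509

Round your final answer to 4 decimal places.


From Bayes' theorem: P(H|E) = P(E|H) × P(H) / P(E)

Rearranging for P(H):
P(H) = P(H|E) × P(E) / P(E|H)
     = 0.7016 × 0.2509 / 0.8792
     = 0.17603144 / 0.8792
     = 0.2002


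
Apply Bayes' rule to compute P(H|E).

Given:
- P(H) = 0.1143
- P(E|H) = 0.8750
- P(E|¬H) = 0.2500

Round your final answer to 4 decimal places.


Bayes' theorem: P(H|E) = P(E|H) × P(H) / P(E)

Step 1: Calculate P(E) using law of total probability
P(E) = P(E|H)P(H) + P(E|¬H)P(¬H)
     = 0.8750 × 0.1143 + 0.2500 × 0.8857
     = 0.10001250 + 0.22142500
     = 0.32143750

Step 2: Apply Bayes' theorem
P(H|E) = P(E|H) × P(H) / P(E)
       = 0.10001250 / 0.32143750
       = 0.3111


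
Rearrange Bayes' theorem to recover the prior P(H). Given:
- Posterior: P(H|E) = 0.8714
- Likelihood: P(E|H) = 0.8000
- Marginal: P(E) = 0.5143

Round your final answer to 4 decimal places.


From Bayes' theorem: P(H|E) = P(E|H) × P(H) / P(E)

Rearranging for P(H):
P(H) = P(H|E) × P(E) / P(E|H)
     = 0.8714 × 0.5143 / 0.8000
     = 0.44816102 / 0.8000
     = 0.5602


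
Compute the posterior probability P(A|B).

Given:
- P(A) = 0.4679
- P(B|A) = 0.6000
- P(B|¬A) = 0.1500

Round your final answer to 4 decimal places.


Bayes' theorem: P(A|B) = P(B|A) × P(A) / P(B)

Step 1: Calculate P(B) using law of total probability
P(B) = P(B|A)P(A) + P(B|¬A)P(¬A)
     = 0.6000 × 0.4679 + 0.1500 × 0.5321
     = 0.28074000 + 0.07981500
     = 0.36055500

Step 2: Apply Bayes' theorem
P(A|B) = P(B|A) × P(A) / P(B)
       = 0.28074000 / 0.36055500
       = 0.7786


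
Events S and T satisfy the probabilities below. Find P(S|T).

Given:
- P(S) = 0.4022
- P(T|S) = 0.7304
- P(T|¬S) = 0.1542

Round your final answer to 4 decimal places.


Bayes' theorem: P(S|T) = P(T|S) × P(S) / P(T)

Step 1: Calculate P(T) using law of total probability
P(T) = P(T|S)P(S) + P(T|¬S)P(¬S)
     = 0.7304 × 0.4022 + 0.1542 × 0.5978
     = 0.29376688 + 0.09218076
     = 0.38594764

Step 2: Apply Bayes' theorem
P(S|T) = P(T|S) × P(S) / P(T)
       = 0.29376688 / 0.38594764
       = 0.7612


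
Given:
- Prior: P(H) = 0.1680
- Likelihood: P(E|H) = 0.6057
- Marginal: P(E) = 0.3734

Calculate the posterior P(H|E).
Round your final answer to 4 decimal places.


Using Bayes' theorem:

P(H|E) = P(E|H) × P(H) / P(E)
       = 0.6057 × 0.1680 / 0.3734
       = 0.10175760 / 0.3734
       = 0.2725

The evidence strengthens our belief in H.
Prior: 0.1680 → Posterior: 0.2725


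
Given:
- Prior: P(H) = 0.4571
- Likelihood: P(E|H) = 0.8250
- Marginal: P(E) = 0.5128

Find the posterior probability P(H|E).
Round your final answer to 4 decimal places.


Using Bayes' theorem:

P(H|E) = P(E|H) × P(H) / P(E)
       = 0.8250 × 0.4571 / 0.5128
       = 0.37710750 / 0.5128
       = 0.7354

The evidence strengthens our belief in H.
Prior: 0.4571 → Posterior: 0.7354


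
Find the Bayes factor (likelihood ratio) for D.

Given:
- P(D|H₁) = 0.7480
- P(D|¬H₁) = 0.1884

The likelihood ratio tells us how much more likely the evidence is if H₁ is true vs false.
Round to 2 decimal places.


Likelihood Ratio (LR) = P(D|H₁) / P(D|¬H₁)

LR = 0.7480 / 0.1884
   = 3.97

The evidence is 3.97 times more likely if H₁ is true than if H₁ is false.
Because LR exceeds 1, D is evidence for H₁.


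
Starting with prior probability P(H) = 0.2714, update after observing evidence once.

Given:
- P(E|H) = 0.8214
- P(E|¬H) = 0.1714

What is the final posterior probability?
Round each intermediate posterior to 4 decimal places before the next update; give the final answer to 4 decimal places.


Sequential Bayesian updating:

Initial prior: P(H) = 0.2714

Update 1:
  P(E) = 0.8214 × 0.2714 + 0.1714 × 0.7286 = 0.22292796 + 0.12488204 = 0.34781000
  P(H|E) = 0.22292796 / 0.34781000 = 0.6409

Final posterior: 0.6409


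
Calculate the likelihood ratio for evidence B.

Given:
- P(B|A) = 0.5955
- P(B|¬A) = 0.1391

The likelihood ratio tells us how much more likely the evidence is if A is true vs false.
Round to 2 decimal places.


Likelihood Ratio (LR) = P(B|A) / P(B|¬A)

LR = 0.5955 / 0.1391
   = 4.28

The evidence is 4.28 times more likely if A is true than if A is false.
Because LR exceeds 1, B is evidence for A.


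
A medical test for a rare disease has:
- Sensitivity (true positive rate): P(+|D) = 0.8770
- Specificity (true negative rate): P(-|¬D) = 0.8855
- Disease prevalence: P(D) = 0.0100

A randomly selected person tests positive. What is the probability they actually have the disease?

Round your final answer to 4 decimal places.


Let D = has disease, + = positive test

Given:
- P(D) = 0.0100 (prevalence)
- P(+|D) = 0.8770 (sensitivity)
- P(-|¬D) = 0.8855 (specificity)
- P(+|¬D) = 0.1145 (false positive rate = 1 - specificity)

Step 1: Find P(+)
P(+) = P(+|D)P(D) + P(+|¬D)P(¬D)
     = 0.8770 × 0.0100 + 0.1145 × 0.9900
     = 0.00877000 + 0.11335500
     = 0.12212500

Step 2: Apply Bayes' theorem for P(D|+)
P(D|+) = P(+|D)P(D) / P(+)
       = 0.00877000 / 0.12212500
       = 0.0718


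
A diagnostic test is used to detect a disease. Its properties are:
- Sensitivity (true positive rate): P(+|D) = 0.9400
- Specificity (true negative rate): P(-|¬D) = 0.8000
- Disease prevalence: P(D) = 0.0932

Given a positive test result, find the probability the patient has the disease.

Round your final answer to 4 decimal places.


Let D = has disease, + = positive test

Given:
- P(D) = 0.0932 (prevalence)
- P(+|D) = 0.9400 (sensitivity)
- P(-|¬D) = 0.8000 (specificity)
- P(+|¬D) = 0.2000 (false positive rate = 1 - specificity)

Step 1: Find P(+)
P(+) = P(+|D)P(D) + P(+|¬D)P(¬D)
     = 0.9400 × 0.0932 + 0.2000 × 0.9068
     = 0.08760800 + 0.18136000
     = 0.26896800

Step 2: Apply Bayes' theorem for P(D|+)
P(D|+) = P(+|D)P(D) / P(+)
       = 0.08760800 / 0.26896800
       = 0.3257


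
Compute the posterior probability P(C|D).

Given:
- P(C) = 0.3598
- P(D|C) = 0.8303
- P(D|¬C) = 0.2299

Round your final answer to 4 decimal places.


Bayes' theorem: P(C|D) = P(D|C) × P(C) / P(D)

Step 1: Calculate P(D) using law of total probability
P(D) = P(D|C)P(C) + P(D|¬C)P(¬C)
     = 0.8303 × 0.3598 + 0.2299 × 0.6402
     = 0.29874194 + 0.14718198
     = 0.44592392

Step 2: Apply Bayes' theorem
P(C|D) = P(D|C) × P(C) / P(D)
       = 0.29874194 / 0.44592392
       = 0.6699


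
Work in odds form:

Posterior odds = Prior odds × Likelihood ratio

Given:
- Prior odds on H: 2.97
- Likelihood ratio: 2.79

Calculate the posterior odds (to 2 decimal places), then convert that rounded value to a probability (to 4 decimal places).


Step 1: Calculate posterior odds
Posterior odds = Prior odds × LR
               = 2.97 × 2.79
               = 8.29

Step 2: Convert to probability
P(H|E) = Posterior odds / (1 + Posterior odds)
       = 8.29 / (1 + 8.29)
       = 8.29 / 9.29
       = 0.8924

The evidence increased P(H) from 0.7481 to 0.8924.


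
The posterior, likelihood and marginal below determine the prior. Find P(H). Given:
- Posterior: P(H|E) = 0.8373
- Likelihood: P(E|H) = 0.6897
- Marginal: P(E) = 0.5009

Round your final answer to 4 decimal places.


From Bayes' theorem: P(H|E) = P(E|H) × P(H) / P(E)

Rearranging for P(H):
P(H) = P(H|E) × P(E) / P(E|H)
     = 0.8373 × 0.5009 / 0.6897
     = 0.41940357 / 0.6897
     = 0.6081


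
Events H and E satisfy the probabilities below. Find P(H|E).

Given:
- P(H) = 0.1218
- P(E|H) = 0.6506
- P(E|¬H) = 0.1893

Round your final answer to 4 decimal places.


Bayes' theorem: P(H|E) = P(E|H) × P(H) / P(E)

Step 1: Calculate P(E) using law of total probability
P(E) = P(E|H)P(H) + P(E|¬H)P(¬H)
     = 0.6506 × 0.1218 + 0.1893 × 0.8782
     = 0.07924308 + 0.16624326
     = 0.24548634

Step 2: Apply Bayes' theorem
P(H|E) = P(E|H) × P(H) / P(E)
       = 0.07924308 / 0.24548634
       = 0.3228


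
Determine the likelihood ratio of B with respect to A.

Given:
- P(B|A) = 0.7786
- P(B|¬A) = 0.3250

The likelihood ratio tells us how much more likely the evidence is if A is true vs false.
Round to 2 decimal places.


Likelihood Ratio (LR) = P(B|A) / P(B|¬A)

LR = 0.7786 / 0.3250
   = 2.40

The evidence is 2.40 times more likely if A is true than if A is false.
Since LR > 1, the evidence supports A over ¬A.


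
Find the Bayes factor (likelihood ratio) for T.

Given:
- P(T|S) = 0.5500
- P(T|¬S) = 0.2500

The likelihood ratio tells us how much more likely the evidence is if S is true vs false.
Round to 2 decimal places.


Likelihood Ratio (LR) = P(T|S) / P(T|¬S)

LR = 0.5500 / 0.2500
   = 2.20

The evidence is 2.20 times more likely if S is true than if S is false.
LR > 1, so observing T raises the odds in favor of S.


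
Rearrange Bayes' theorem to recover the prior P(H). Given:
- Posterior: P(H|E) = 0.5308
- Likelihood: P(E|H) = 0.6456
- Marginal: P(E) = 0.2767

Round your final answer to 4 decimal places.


From Bayes' theorem: P(H|E) = P(E|H) × P(H) / P(E)

Rearranging for P(H):
P(H) = P(H|E) × P(E) / P(E|H)
     = 0.5308 × 0.2767 / 0.6456
     = 0.14687236 / 0.6456
     = 0.2275


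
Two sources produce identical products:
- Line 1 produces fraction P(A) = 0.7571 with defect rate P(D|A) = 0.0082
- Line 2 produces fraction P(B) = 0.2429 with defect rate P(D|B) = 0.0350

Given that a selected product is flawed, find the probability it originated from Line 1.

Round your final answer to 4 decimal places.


Let A = from Line 1, D = flawed

Given:
- P(A) = 0.7571, P(B) = 0.2429
- P(D|A) = 0.0082, P(D|B) = 0.0350

Step 1: Find P(D)
P(D) = P(D|A)P(A) + P(D|B)P(B)
     = 0.0082 × 0.7571 + 0.0350 × 0.2429
     = 0.00620822 + 0.00850150
     = 0.01470972

Step 2: Apply Bayes' theorem
P(A|D) = P(D|A)P(A) / P(D)
       = 0.00620822 / 0.01470972
       = 0.4220


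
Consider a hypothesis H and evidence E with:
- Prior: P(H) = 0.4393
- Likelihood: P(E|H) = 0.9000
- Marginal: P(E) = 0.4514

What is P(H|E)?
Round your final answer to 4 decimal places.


Using Bayes' theorem:

P(H|E) = P(E|H) × P(H) / P(E)
       = 0.9000 × 0.4393 / 0.4514
       = 0.39537000 / 0.4514
       = 0.8759

The evidence strengthens our belief in H.
Prior: 0.4393 → Posterior: 0.8759


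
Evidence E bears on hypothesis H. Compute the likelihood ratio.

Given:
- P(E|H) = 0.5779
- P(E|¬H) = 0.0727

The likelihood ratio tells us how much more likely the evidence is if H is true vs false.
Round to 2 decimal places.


Likelihood Ratio (LR) = P(E|H) / P(E|¬H)

LR = 0.5779 / 0.0727
   = 7.95

The evidence is 7.95 times more likely if H is true than if H is false.
Since LR > 1, the evidence supports H over ¬H.


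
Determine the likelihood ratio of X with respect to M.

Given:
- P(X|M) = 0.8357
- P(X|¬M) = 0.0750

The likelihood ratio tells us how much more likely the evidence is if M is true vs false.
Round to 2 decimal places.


Likelihood Ratio (LR) = P(X|M) / P(X|¬M)

LR = 0.8357 / 0.0750
   = 11.14

The evidence is 11.14 times more likely if M is true than if M is false.
Since LR > 1, the evidence supports M over ¬M.


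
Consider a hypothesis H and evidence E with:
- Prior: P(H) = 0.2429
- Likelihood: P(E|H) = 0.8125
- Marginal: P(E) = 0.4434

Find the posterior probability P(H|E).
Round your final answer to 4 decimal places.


Using Bayes' theorem:

P(H|E) = P(E|H) × P(H) / P(E)
       = 0.8125 × 0.2429 / 0.4434
       = 0.19735625 / 0.4434
       = 0.4451

The evidence strengthens our belief in H.
Prior: 0.2429 → Posterior: 0.4451


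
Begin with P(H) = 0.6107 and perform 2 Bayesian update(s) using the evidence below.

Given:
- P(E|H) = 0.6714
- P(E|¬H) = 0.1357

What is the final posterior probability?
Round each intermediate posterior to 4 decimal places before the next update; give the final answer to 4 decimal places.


Sequential Bayesian updating:

Initial prior: P(H) = 0.6107

Update 1:
  P(E) = 0.6714 × 0.6107 + 0.1357 × 0.3893 = 0.41002398 + 0.05282801 = 0.46285199
  P(H|E) = 0.41002398 / 0.46285199 = 0.8859

Update 2:
  P(E) = 0.6714 × 0.8859 + 0.1357 × 0.1141 = 0.59479326 + 0.01548337 = 0.61027663
  P(H|E) = 0.59479326 / 0.61027663 = 0.9746

Final posterior: 0.9746


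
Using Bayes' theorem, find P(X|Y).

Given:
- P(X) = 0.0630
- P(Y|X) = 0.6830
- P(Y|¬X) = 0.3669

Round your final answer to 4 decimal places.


Bayes' theorem: P(X|Y) = P(Y|X) × P(X) / P(Y)

Step 1: Calculate P(Y) using law of total probability
P(Y) = P(Y|X)P(X) + P(Y|¬X)P(¬X)
     = 0.6830 × 0.0630 + 0.3669 × 0.9370
     = 0.04302900 + 0.34378530
     = 0.38681430

Step 2: Apply Bayes' theorem
P(X|Y) = P(Y|X) × P(X) / P(Y)
       = 0.04302900 / 0.38681430
       = 0.1112


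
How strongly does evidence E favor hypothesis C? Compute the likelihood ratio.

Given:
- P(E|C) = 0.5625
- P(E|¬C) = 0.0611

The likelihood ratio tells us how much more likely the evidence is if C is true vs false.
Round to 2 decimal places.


Likelihood Ratio (LR) = P(E|C) / P(E|¬C)

LR = 0.5625 / 0.0611
   = 9.21

The evidence is 9.21 times more likely if C is true than if C is false.
Since LR > 1, the evidence supports C over ¬C.


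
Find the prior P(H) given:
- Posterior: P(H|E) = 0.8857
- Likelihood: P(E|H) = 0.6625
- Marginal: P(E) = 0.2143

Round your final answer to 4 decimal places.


From Bayes' theorem: P(H|E) = P(E|H) × P(H) / P(E)

Rearranging for P(H):
P(H) = P(H|E) × P(E) / P(E|H)
     = 0.8857 × 0.2143 / 0.6625
     = 0.18980551 / 0.6625
     = 0.2865


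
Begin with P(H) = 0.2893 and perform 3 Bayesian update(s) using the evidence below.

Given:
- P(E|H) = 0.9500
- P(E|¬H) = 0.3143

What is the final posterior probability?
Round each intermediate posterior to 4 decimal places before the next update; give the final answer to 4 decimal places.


Sequential Bayesian updating:

Initial prior: P(H) = 0.2893

Update 1:
  P(E) = 0.9500 × 0.2893 + 0.3143 × 0.7107 = 0.27483500 + 0.22337301 = 0.49820801
  P(H|E) = 0.27483500 / 0.49820801 = 0.5516

Update 2:
  P(E) = 0.9500 × 0.5516 + 0.3143 × 0.4484 = 0.52402000 + 0.14093212 = 0.66495212
  P(H|E) = 0.52402000 / 0.66495212 = 0.7881

Update 3:
  P(E) = 0.9500 × 0.7881 + 0.3143 × 0.2119 = 0.74869500 + 0.06660017 = 0.81529517
  P(H|E) = 0.74869500 / 0.81529517 = 0.9183

Final posterior: 0.9183


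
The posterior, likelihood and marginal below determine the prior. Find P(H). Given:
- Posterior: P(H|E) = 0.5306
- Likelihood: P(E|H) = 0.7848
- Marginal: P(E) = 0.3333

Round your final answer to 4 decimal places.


From Bayes' theorem: P(H|E) = P(E|H) × P(H) / P(E)

Rearranging for P(H):
P(H) = P(H|E) × P(E) / P(E|H)
     = 0.5306 × 0.3333 / 0.7848
     = 0.17684898 / 0.7848
     = 0.2253


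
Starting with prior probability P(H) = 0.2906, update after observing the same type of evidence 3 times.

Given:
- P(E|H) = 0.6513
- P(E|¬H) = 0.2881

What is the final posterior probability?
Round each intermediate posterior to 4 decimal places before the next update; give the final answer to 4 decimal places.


Sequential Bayesian updating:

Initial prior: P(H) = 0.2906

Update 1:
  P(E) = 0.6513 × 0.2906 + 0.2881 × 0.7094 = 0.18926778 + 0.20437814 = 0.39364592
  P(H|E) = 0.18926778 / 0.39364592 = 0.4808

Update 2:
  P(E) = 0.6513 × 0.4808 + 0.2881 × 0.5192 = 0.31314504 + 0.14958152 = 0.46272656
  P(H|E) = 0.31314504 / 0.46272656 = 0.6767

Update 3:
  P(E) = 0.6513 × 0.6767 + 0.2881 × 0.3233 = 0.44073471 + 0.09314273 = 0.53387744
  P(H|E) = 0.44073471 / 0.53387744 = 0.8255

Final posterior: 0.8255


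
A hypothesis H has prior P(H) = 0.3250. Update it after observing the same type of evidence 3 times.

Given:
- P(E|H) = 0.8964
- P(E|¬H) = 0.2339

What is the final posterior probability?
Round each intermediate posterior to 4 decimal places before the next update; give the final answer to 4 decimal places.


Sequential Bayesian updating:

Initial prior: P(H) = 0.3250

Update 1:
  P(E) = 0.8964 × 0.3250 + 0.2339 × 0.6750 = 0.29133000 + 0.15788250 = 0.44921250
  P(H|E) = 0.29133000 / 0.44921250 = 0.6485

Update 2:
  P(E) = 0.8964 × 0.6485 + 0.2339 × 0.3515 = 0.58131540 + 0.08221585 = 0.66353125
  P(H|E) = 0.58131540 / 0.66353125 = 0.8761

Update 3:
  P(E) = 0.8964 × 0.8761 + 0.2339 × 0.1239 = 0.78533604 + 0.02898021 = 0.81431625
  P(H|E) = 0.78533604 / 0.81431625 = 0.9644

Final posterior: 0.9644


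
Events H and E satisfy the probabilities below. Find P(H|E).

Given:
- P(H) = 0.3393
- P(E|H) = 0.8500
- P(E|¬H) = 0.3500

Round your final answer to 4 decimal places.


Bayes' theorem: P(H|E) = P(E|H) × P(H) / P(E)

Step 1: Calculate P(E) using law of total probability
P(E) = P(E|H)P(H) + P(E|¬H)P(¬H)
     = 0.8500 × 0.3393 + 0.3500 × 0.6607
     = 0.28840500 + 0.23124500
     = 0.51965000

Step 2: Apply Bayes' theorem
P(H|E) = P(E|H) × P(H) / P(E)
       = 0.28840500 / 0.51965000
       = 0.5550


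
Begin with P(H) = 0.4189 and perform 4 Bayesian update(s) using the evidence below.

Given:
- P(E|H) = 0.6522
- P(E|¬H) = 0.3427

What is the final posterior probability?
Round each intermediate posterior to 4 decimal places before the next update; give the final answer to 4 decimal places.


Sequential Bayesian updating:

Initial prior: P(H) = 0.4189

Update 1:
  P(E) = 0.6522 × 0.4189 + 0.3427 × 0.5811 = 0.27320658 + 0.19914297 = 0.47234955
  P(H|E) = 0.27320658 / 0.47234955 = 0.5784

Update 2:
  P(E) = 0.6522 × 0.5784 + 0.3427 × 0.4216 = 0.37723248 + 0.14448232 = 0.52171480
  P(H|E) = 0.37723248 / 0.52171480 = 0.7231

Update 3:
  P(E) = 0.6522 × 0.7231 + 0.3427 × 0.2769 = 0.47160582 + 0.09489363 = 0.56649945
  P(H|E) = 0.47160582 / 0.56649945 = 0.8325

Update 4:
  P(E) = 0.6522 × 0.8325 + 0.3427 × 0.1675 = 0.54295650 + 0.05740225 = 0.60035875
  P(H|E) = 0.54295650 / 0.60035875 = 0.9044

Final posterior: 0.9044


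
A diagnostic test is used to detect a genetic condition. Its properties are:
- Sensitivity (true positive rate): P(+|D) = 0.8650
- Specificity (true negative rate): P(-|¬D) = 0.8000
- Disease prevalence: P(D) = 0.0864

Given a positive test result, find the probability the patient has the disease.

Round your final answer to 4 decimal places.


Let D = has disease, + = positive test

Given:
- P(D) = 0.0864 (prevalence)
- P(+|D) = 0.8650 (sensitivity)
- P(-|¬D) = 0.8000 (specificity)
- P(+|¬D) = 0.2000 (false positive rate = 1 - specificity)

Step 1: Find P(+)
P(+) = P(+|D)P(D) + P(+|¬D)P(¬D)
     = 0.8650 × 0.0864 + 0.2000 × 0.9136
     = 0.07473600 + 0.18272000
     = 0.25745600

Step 2: Apply Bayes' theorem for P(D|+)
P(D|+) = P(+|D)P(D) / P(+)
       = 0.07473600 / 0.25745600
       = 0.2903


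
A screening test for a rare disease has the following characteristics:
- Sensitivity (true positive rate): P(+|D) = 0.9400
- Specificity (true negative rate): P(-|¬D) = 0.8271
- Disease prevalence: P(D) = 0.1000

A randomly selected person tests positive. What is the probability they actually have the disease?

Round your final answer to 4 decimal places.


Let D = has disease, + = positive test

Given:
- P(D) = 0.1000 (prevalence)
- P(+|D) = 0.9400 (sensitivity)
- P(-|¬D) = 0.8271 (specificity)
- P(+|¬D) = 0.1729 (false positive rate = 1 - specificity)

Step 1: Find P(+)
P(+) = P(+|D)P(D) + P(+|¬D)P(¬D)
     = 0.9400 × 0.1000 + 0.1729 × 0.9000
     = 0.09400000 + 0.15561000
     = 0.24961000

Step 2: Apply Bayes' theorem for P(D|+)
P(D|+) = P(+|D)P(D) / P(+)
       = 0.09400000 / 0.24961000
       = 0.3766


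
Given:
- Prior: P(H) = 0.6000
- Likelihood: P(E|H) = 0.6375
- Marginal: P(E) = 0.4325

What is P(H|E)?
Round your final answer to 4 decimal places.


Using Bayes' theorem:

P(H|E) = P(E|H) × P(H) / P(E)
       = 0.6375 × 0.6000 / 0.4325
       = 0.38250000 / 0.4325
       = 0.8844

The evidence strengthens our belief in H.
Prior: 0.6000 → Posterior: 0.8844


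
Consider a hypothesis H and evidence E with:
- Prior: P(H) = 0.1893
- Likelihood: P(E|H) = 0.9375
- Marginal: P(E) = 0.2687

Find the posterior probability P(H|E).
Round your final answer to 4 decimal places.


Using Bayes' theorem:

P(H|E) = P(E|H) × P(H) / P(E)
       = 0.9375 × 0.1893 / 0.2687
       = 0.17746875 / 0.2687
       = 0.6605

The evidence strengthens our belief in H.
Prior: 0.1893 → Posterior: 0.6605


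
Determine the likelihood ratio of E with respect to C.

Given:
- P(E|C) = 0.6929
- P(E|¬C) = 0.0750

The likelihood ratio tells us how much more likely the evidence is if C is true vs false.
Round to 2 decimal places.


Likelihood Ratio (LR) = P(E|C) / P(E|¬C)

LR = 0.6929 / 0.0750
   = 9.24

The evidence is 9.24 times more likely if C is true than if C is false.
LR > 1, so observing E raises the odds in favor of C.


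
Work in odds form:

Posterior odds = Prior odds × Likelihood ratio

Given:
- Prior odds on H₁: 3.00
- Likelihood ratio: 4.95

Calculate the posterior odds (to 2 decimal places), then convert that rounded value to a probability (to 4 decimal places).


Step 1: Calculate posterior odds
Posterior odds = Prior odds × LR
               = 3.00 × 4.95
               = 14.85

Step 2: Convert to probability
P(H₁|E) = Posterior odds / (1 + Posterior odds)
       = 14.85 / (1 + 14.85)
       = 14.85 / 15.85
       = 0.9369

The evidence increased P(H₁) from 0.7500 to 0.9369.


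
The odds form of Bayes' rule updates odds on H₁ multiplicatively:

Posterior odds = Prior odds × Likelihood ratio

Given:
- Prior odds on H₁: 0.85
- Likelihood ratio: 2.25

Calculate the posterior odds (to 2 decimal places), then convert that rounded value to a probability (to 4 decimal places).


Step 1: Calculate posterior odds
Posterior odds = Prior odds × LR
               = 0.85 × 2.25
               = 1.91

Step 2: Convert to probability
P(H₁|E) = Posterior odds / (1 + Posterior odds)
       = 1.91 / (1 + 1.91)
       = 1.91 / 2.91
       = 0.6564

The evidence increased P(H₁) from 0.4595 to 0.6564.


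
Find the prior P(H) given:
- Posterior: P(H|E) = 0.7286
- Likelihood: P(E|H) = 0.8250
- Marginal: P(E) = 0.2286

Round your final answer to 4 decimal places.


From Bayes' theorem: P(H|E) = P(E|H) × P(H) / P(E)

Rearranging for P(H):
P(H) = P(H|E) × P(E) / P(E|H)
     = 0.7286 × 0.2286 / 0.8250
     = 0.16655796 / 0.8250
     = 0.2019


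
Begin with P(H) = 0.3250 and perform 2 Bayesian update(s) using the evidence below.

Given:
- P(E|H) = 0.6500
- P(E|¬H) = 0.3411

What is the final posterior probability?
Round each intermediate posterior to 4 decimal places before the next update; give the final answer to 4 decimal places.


Sequential Bayesian updating:

Initial prior: P(H) = 0.3250

Update 1:
  P(E) = 0.6500 × 0.3250 + 0.3411 × 0.6750 = 0.21125000 + 0.23024250 = 0.44149250
  P(H|E) = 0.21125000 / 0.44149250 = 0.4785

Update 2:
  P(E) = 0.6500 × 0.4785 + 0.3411 × 0.5215 = 0.31102500 + 0.17788365 = 0.48890865
  P(H|E) = 0.31102500 / 0.48890865 = 0.6362

Final posterior: 0.6362


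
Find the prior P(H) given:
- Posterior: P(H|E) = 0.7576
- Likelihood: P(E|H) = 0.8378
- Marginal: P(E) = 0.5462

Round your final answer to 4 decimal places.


From Bayes' theorem: P(H|E) = P(E|H) × P(H) / P(E)

Rearranging for P(H):
P(H) = P(H|E) × P(E) / P(E|H)
     = 0.7576 × 0.5462 / 0.8378
     = 0.41380112 / 0.8378
     = 0.4939


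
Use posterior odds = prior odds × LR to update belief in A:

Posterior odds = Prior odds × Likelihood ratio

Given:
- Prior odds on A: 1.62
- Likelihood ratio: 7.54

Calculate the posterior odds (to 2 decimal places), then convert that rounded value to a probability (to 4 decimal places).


Step 1: Calculate posterior odds
Posterior odds = Prior odds × LR
               = 1.62 × 7.54
               = 12.21

Step 2: Convert to probability
P(A|E) = Posterior odds / (1 + Posterior odds)
       = 12.21 / (1 + 12.21)
       = 12.21 / 13.21
       = 0.9243

The evidence increased P(A) from 0.6183 to 0.9243.


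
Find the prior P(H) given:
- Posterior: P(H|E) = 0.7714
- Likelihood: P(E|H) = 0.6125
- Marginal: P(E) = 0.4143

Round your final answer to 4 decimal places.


From Bayes' theorem: P(H|E) = P(E|H) × P(H) / P(E)

Rearranging for P(H):
P(H) = P(H|E) × P(E) / P(E|H)
     = 0.7714 × 0.4143 / 0.6125
     = 0.31959102 / 0.6125
     = 0.5218


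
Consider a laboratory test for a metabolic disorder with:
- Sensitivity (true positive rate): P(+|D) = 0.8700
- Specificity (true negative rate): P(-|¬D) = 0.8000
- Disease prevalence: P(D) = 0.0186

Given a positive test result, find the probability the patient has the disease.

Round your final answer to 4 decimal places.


Let D = has disease, + = positive test

Given:
- P(D) = 0.0186 (prevalence)
- P(+|D) = 0.8700 (sensitivity)
- P(-|¬D) = 0.8000 (specificity)
- P(+|¬D) = 0.2000 (false positive rate = 1 - specificity)

Step 1: Find P(+)
P(+) = P(+|D)P(D) + P(+|¬D)P(¬D)
     = 0.8700 × 0.0186 + 0.2000 × 0.9814
     = 0.01618200 + 0.19628000
     = 0.21246200

Step 2: Apply Bayes' theorem for P(D|+)
P(D|+) = P(+|D)P(D) / P(+)
       = 0.01618200 / 0.21246200
       = 0.0762


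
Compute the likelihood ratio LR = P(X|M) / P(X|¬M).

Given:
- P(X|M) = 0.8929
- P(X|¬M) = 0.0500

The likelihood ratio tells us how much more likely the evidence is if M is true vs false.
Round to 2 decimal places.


Likelihood Ratio (LR) = P(X|M) / P(X|¬M)

LR = 0.8929 / 0.0500
   = 17.86

The evidence is 17.86 times more likely if M is true than if M is false.
Because LR exceeds 1, X is evidence for M.


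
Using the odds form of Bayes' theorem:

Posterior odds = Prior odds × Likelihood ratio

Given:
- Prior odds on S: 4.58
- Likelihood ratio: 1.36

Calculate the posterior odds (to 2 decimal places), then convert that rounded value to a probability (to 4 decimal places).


Step 1: Calculate posterior odds
Posterior odds = Prior odds × LR
               = 4.58 × 1.36
               = 6.23

Step 2: Convert to probability
P(S|E) = Posterior odds / (1 + Posterior odds)
       = 6.23 / (1 + 6.23)
       = 6.23 / 7.23
       = 0.8617

The evidence increased P(S) from 0.8208 to 0.8617.


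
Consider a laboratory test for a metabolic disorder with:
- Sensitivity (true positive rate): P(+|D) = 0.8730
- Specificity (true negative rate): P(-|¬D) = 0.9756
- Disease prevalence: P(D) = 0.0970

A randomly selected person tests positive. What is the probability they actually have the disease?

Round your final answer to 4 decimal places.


Let D = has disease, + = positive test

Given:
- P(D) = 0.0970 (prevalence)
- P(+|D) = 0.8730 (sensitivity)
- P(-|¬D) = 0.9756 (specificity)
- P(+|¬D) = 0.0244 (false positive rate = 1 - specificity)

Step 1: Find P(+)
P(+) = P(+|D)P(D) + P(+|¬D)P(¬D)
     = 0.8730 × 0.0970 + 0.0244 × 0.9030
     = 0.08468100 + 0.02203320
     = 0.10671420

Step 2: Apply Bayes' theorem for P(D|+)
P(D|+) = P(+|D)P(D) / P(+)
       = 0.08468100 / 0.10671420
       = 0.7935


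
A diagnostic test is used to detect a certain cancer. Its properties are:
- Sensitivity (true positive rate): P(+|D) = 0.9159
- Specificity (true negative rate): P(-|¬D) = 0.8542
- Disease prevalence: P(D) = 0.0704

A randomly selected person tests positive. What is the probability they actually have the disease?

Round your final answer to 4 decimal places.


Let D = has disease, + = positive test

Given:
- P(D) = 0.0704 (prevalence)
- P(+|D) = 0.9159 (sensitivity)
- P(-|¬D) = 0.8542 (specificity)
- P(+|¬D) = 0.1458 (false positive rate = 1 - specificity)

Step 1: Find P(+)
P(+) = P(+|D)P(D) + P(+|¬D)P(¬D)
     = 0.9159 × 0.0704 + 0.1458 × 0.9296
     = 0.06447936 + 0.13553568
     = 0.20001504

Step 2: Apply Bayes' theorem for P(D|+)
P(D|+) = P(+|D)P(D) / P(+)
       = 0.06447936 / 0.20001504
       = 0.3224


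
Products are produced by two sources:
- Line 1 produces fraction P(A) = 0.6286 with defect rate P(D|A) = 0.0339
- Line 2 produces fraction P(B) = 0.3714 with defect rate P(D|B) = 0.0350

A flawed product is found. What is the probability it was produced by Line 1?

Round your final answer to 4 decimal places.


Let A = from Line 1, D = flawed

Given:
- P(A) = 0.6286, P(B) = 0.3714
- P(D|A) = 0.0339, P(D|B) = 0.0350

Step 1: Find P(D)
P(D) = P(D|A)P(A) + P(D|B)P(B)
     = 0.0339 × 0.6286 + 0.0350 × 0.3714
     = 0.02130954 + 0.01299900
     = 0.03430854

Step 2: Apply Bayes' theorem
P(A|D) = P(D|A)P(A) / P(D)
       = 0.02130954 / 0.03430854
       = 0.6211


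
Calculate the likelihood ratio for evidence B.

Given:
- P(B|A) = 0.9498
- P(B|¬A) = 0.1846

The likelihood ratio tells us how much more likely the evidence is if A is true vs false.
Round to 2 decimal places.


Likelihood Ratio (LR) = P(B|A) / P(B|¬A)

LR = 0.9498 / 0.1846
   = 5.15

The evidence is 5.15 times more likely if A is true than if A is false.
Because LR exceeds 1, B is evidence for A.


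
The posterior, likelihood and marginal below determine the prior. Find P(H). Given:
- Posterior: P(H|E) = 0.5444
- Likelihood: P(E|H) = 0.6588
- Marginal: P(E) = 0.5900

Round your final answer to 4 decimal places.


From Bayes' theorem: P(H|E) = P(E|H) × P(H) / P(E)

Rearranging for P(H):
P(H) = P(H|E) × P(E) / P(E|H)
     = 0.5444 × 0.5900 / 0.6588
     = 0.32119600 / 0.6588
     = 0.4875


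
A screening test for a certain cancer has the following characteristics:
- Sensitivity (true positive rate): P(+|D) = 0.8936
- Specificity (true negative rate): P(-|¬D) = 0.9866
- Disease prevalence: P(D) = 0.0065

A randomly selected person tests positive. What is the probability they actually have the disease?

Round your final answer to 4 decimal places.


Let D = has disease, + = positive test

Given:
- P(D) = 0.0065 (prevalence)
- P(+|D) = 0.8936 (sensitivity)
- P(-|¬D) = 0.9866 (specificity)
- P(+|¬D) = 0.0134 (false positive rate = 1 - specificity)

Step 1: Find P(+)
P(+) = P(+|D)P(D) + P(+|¬D)P(¬D)
     = 0.8936 × 0.0065 + 0.0134 × 0.9935
     = 0.00580840 + 0.01331290
     = 0.01912130

Step 2: Apply Bayes' theorem for P(D|+)
P(D|+) = P(+|D)P(D) / P(+)
       = 0.00580840 / 0.01912130
       = 0.3038


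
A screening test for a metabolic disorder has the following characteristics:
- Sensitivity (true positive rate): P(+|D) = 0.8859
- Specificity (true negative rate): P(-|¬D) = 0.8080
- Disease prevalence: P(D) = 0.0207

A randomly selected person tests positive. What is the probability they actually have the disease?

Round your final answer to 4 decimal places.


Let D = has disease, + = positive test

Given:
- P(D) = 0.0207 (prevalence)
- P(+|D) = 0.8859 (sensitivity)
- P(-|¬D) = 0.8080 (specificity)
- P(+|¬D) = 0.1920 (false positive rate = 1 - specificity)

Step 1: Find P(+)
P(+) = P(+|D)P(D) + P(+|¬D)P(¬D)
     = 0.8859 × 0.0207 + 0.1920 × 0.9793
     = 0.01833813 + 0.18802560
     = 0.20636373

Step 2: Apply Bayes' theorem for P(D|+)
P(D|+) = P(+|D)P(D) / P(+)
       = 0.01833813 / 0.20636373
       = 0.0889


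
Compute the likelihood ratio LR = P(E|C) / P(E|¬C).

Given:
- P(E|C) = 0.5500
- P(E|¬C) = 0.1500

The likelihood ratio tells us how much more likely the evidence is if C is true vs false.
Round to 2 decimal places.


Likelihood Ratio (LR) = P(E|C) / P(E|¬C)

LR = 0.5500 / 0.1500
   = 3.67

The evidence is 3.67 times more likely if C is true than if C is false.
Because LR exceeds 1, E is evidence for C.


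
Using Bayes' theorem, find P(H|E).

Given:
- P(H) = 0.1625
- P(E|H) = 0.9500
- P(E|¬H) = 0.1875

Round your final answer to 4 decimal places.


Bayes' theorem: P(H|E) = P(E|H) × P(H) / P(E)

Step 1: Calculate P(E) using law of total probability
P(E) = P(E|H)P(H) + P(E|¬H)P(¬H)
     = 0.9500 × 0.1625 + 0.1875 × 0.8375
     = 0.15437500 + 0.15703125
     = 0.31140625

Step 2: Apply Bayes' theorem
P(H|E) = P(E|H) × P(H) / P(E)
       = 0.15437500 / 0.31140625
       = 0.4957


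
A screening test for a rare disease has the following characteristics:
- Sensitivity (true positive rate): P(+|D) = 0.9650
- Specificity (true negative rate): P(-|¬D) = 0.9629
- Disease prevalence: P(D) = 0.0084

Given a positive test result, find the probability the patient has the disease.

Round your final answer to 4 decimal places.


Let D = has disease, + = positive test

Given:
- P(D) = 0.0084 (prevalence)
- P(+|D) = 0.9650 (sensitivity)
- P(-|¬D) = 0.9629 (specificity)
- P(+|¬D) = 0.0371 (false positive rate = 1 - specificity)

Step 1: Find P(+)
P(+) = P(+|D)P(D) + P(+|¬D)P(¬D)
     = 0.9650 × 0.0084 + 0.0371 × 0.9916
     = 0.00810600 + 0.03678836
     = 0.04489436

Step 2: Apply Bayes' theorem for P(D|+)
P(D|+) = P(+|D)P(D) / P(+)
       = 0.00810600 / 0.04489436
       = 0.1806


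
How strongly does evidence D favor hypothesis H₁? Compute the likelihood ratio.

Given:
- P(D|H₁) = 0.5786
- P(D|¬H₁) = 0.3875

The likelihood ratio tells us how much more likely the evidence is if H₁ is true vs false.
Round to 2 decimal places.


Likelihood Ratio (LR) = P(D|H₁) / P(D|¬H₁)

LR = 0.5786 / 0.3875
   = 1.49

The evidence is 1.49 times more likely if H₁ is true than if H₁ is false.
Because LR exceeds 1, D is evidence for H₁.


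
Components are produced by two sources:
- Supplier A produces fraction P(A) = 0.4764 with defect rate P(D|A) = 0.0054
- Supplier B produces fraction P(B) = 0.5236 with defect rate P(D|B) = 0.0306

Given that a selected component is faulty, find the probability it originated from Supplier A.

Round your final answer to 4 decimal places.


Let A = from Supplier A, D = faulty

Given:
- P(A) = 0.4764, P(B) = 0.5236
- P(D|A) = 0.0054, P(D|B) = 0.0306

Step 1: Find P(D)
P(D) = P(D|A)P(A) + P(D|B)P(B)
     = 0.0054 × 0.4764 + 0.0306 × 0.5236
     = 0.00257256 + 0.01602216
     = 0.01859472

Step 2: Apply Bayes' theorem
P(A|D) = P(D|A)P(A) / P(D)
       = 0.00257256 / 0.01859472
       = 0.1383


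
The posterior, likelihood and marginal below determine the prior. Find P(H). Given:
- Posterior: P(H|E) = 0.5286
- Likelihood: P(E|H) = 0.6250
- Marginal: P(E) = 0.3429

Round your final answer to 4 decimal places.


From Bayes' theorem: P(H|E) = P(E|H) × P(H) / P(E)

Rearranging for P(H):
P(H) = P(H|E) × P(E) / P(E|H)
     = 0.5286 × 0.3429 / 0.6250
     = 0.18125694 / 0.6250
     = 0.2900


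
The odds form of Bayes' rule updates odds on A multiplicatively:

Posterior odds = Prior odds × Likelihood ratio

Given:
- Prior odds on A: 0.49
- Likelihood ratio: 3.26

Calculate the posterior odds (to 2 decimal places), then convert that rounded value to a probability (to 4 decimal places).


Step 1: Calculate posterior odds
Posterior odds = Prior odds × LR
               = 0.49 × 3.26
               = 1.60

Step 2: Convert to probability
P(A|E) = Posterior odds / (1 + Posterior odds)
       = 1.60 / (1 + 1.60)
       = 1.60 / 2.60
       = 0.6154

The evidence increased P(A) from 0.3289 to 0.6154.


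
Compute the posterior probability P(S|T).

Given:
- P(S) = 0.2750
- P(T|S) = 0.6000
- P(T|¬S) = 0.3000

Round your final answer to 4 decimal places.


Bayes' theorem: P(S|T) = P(T|S) × P(S) / P(T)

Step 1: Calculate P(T) using law of total probability
P(T) = P(T|S)P(S) + P(T|¬S)P(¬S)
     = 0.6000 × 0.2750 + 0.3000 × 0.7250
     = 0.16500000 + 0.21750000
     = 0.38250000

Step 2: Apply Bayes' theorem
P(S|T) = P(T|S) × P(S) / P(T)
       = 0.16500000 / 0.38250000
       = 0.4314


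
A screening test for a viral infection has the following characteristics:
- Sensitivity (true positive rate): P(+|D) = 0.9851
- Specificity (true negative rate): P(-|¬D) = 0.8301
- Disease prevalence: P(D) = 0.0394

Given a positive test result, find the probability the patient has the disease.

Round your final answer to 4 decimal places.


Let D = has disease, + = positive test

Given:
- P(D) = 0.0394 (prevalence)
- P(+|D) = 0.9851 (sensitivity)
- P(-|¬D) = 0.8301 (specificity)
- P(+|¬D) = 0.1699 (false positive rate = 1 - specificity)

Step 1: Find P(+)
P(+) = P(+|D)P(D) + P(+|¬D)P(¬D)
     = 0.9851 × 0.0394 + 0.1699 × 0.9606
     = 0.03881294 + 0.16320594
     = 0.20201888

Step 2: Apply Bayes' theorem for P(D|+)
P(D|+) = P(+|D)P(D) / P(+)
       = 0.03881294 / 0.20201888
       = 0.1921


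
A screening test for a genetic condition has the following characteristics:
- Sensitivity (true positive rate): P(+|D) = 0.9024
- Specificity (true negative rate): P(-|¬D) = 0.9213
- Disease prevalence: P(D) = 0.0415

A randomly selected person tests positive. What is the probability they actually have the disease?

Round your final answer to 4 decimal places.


Let D = has disease, + = positive test

Given:
- P(D) = 0.0415 (prevalence)
- P(+|D) = 0.9024 (sensitivity)
- P(-|¬D) = 0.9213 (specificity)
- P(+|¬D) = 0.0787 (false positive rate = 1 - specificity)

Step 1: Find P(+)
P(+) = P(+|D)P(D) + P(+|¬D)P(¬D)
     = 0.9024 × 0.0415 + 0.0787 × 0.9585
     = 0.03744960 + 0.07543395
     = 0.11288355

Step 2: Apply Bayes' theorem for P(D|+)
P(D|+) = P(+|D)P(D) / P(+)
       = 0.03744960 / 0.11288355
       = 0.3318
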